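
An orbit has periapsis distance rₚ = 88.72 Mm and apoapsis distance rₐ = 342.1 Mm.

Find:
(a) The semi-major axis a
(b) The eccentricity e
rₚ = 88.72 Mm = 8.872 × 10^7 m
rₐ = 342.1 Mm = 3.421 × 10^8 m
(a) a = (rₚ + rₐ)/2 = 2.1541 × 10^8 m ≈ 215.4 Mm
(b) e = (rₐ − rₚ)/(rₐ + rₚ) = (2.5338 × 10^8) / (4.3082 × 10^8) = 0.588134

Final answer:
(a) a = 215.4 Mm
(b) e = 0.5881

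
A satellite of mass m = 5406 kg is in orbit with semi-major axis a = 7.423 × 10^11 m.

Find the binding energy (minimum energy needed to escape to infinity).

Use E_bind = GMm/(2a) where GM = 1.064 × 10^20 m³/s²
a = 7.423 × 10^11 m
GM = 1.064 × 10^20 m³/s²
m = 5406 kg
GMm = 1.064 × 10^20 × 5406 = 5.75198 × 10^23 m³·kg/s²
2a = 1.4846 × 10^12 m
E_bind = GMm/(2a) = 3.87443 × 10^11 J ≈ 387.4 GJ

Final answer: 387.4 GJ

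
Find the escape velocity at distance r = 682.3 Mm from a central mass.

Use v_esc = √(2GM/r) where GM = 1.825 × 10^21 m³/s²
r = 682.3 Mm = 6.823 × 10^8 m
GM = 1.825 × 10^21 m³/s²
2GM/r = 2 × (1.825 × 10^21) / (6.823 × 10^8) = 5.34955 × 10^12 m²/s²
v_esc = √(2GM/r) = 2.31291 × 10^6 m/s ≈ 2313 km/s

Final answer: 2313 km/s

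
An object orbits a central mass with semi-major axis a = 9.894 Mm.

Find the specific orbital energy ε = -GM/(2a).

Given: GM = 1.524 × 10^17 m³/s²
a = 9.894 Mm = 9.894 × 10^6 m
GM = 1.524 × 10^17 m³/s²
2a = 1.9788 × 10^7 m
ε = −GM/(2a) = -7.70164 × 10^9 J/kg ≈ -7.702 GJ/kg

Final answer: -7.702 GJ/kg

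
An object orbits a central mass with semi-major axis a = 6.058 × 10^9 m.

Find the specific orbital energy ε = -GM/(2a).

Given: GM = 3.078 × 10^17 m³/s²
a = 6.058 × 10^9 m
GM = 3.078 × 10^17 m³/s²
2a = 1.2116 × 10^10 m
ε = −GM/(2a) = -2.54044 × 10^7 J/kg ≈ -25.4 MJ/kg

Final answer: -25.4 MJ/kg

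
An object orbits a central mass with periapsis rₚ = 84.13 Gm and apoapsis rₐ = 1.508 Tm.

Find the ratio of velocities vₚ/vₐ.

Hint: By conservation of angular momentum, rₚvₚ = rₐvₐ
rₚ = 84.13 Gm = 8.413 × 10^10 m
rₐ = 1.508 Tm = 1.508 × 10^12 m
rₚvₚ = rₐvₐ  ⇒  vₚ/vₐ = rₐ/rₚ
vₚ/vₐ = (1.508 × 10^12) / (8.413 × 10^10) = 17.9246

Final answer: vₚ/vₐ = 17.92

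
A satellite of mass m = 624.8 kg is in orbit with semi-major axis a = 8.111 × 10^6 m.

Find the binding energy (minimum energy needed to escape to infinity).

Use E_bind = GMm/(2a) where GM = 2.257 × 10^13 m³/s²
a = 8.111 × 10^6 m
GM = 2.257 × 10^13 m³/s²
m = 624.8 kg
GMm = 2.257 × 10^13 × 624.8 = 1.41017 × 10^16 m³·kg/s²
2a = 1.6222 × 10^7 m
E_bind = GMm/(2a) = 8.69297 × 10^8 J ≈ 869.3 MJ

Final answer: 869.3 MJ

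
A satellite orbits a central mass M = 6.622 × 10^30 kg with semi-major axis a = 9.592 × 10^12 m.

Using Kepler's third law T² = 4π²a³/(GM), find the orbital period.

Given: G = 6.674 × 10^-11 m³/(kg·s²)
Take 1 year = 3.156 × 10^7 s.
M = 6.622 × 10^30 kg
GM = G × M = 6.674 × 10^-11 × 6.622 × 10^30 = 4.41952 × 10^20 m³/s²
a = 9.592 × 10^12 m
a³ = 8.82526 × 10^38 m³
T = 2π √(a³/GM) = 2π √((8.82526 × 10^38) / (4.41952 × 10^20)) = 2π × 1.41311 × 10^9 s
T = 8.87883 × 10^9 s ≈ 281.3 years

Final answer: 281.3 years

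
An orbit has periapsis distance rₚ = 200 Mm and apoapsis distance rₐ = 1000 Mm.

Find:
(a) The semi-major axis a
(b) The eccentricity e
rₚ = 200 Mm = 2 × 10^8 m
rₐ = 1000 Mm = 1 × 10^9 m
(a) a = (rₚ + rₐ)/2 = 6 × 10^8 m ≈ 600 Mm
(b) e = (rₐ − rₚ)/(rₐ + rₚ) = (8 × 10^8) / (1.2 × 10^9) = 0.666667

Final answer:
(a) a = 600 Mm
(b) e = 0.6667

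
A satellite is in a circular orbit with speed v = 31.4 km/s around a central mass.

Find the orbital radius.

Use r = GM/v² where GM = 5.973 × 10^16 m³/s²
v = 31.4 km/s = 31400 m/s
GM = 5.973 × 10^16 m³/s²
v² = 9.8596 × 10^8 m²/s²
r = GM/v² = (5.973 × 10^16) / (9.8596 × 10^8) = 6.05806 × 10^7 m ≈ 60.58 Mm

Final answer: 60.58 Mm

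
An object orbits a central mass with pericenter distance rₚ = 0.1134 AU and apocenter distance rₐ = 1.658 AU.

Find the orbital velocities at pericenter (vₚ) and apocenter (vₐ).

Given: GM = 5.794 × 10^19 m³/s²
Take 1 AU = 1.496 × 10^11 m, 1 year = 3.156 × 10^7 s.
rₚ = 0.1134 AU = 1.69646 × 10^10 m
rₐ = 1.658 AU = 2.48037 × 10^11 m
GM = 5.794 × 10^19 m³/s²
a = (rₚ + rₐ)/2 = 1.32501 × 10^11 m
Vis-viva: v² = GM (2/r − 1/a)
vₚ² = 5.794 × 10^19 × (1.17892 × 10^-10 − 7.54713 × 10^-12) = 6.3934 × 10^9 m²/s²
vₚ = 79958.7 m/s ≈ 16.87 AU/year
vₐ² = 5.794 × 10^19 × (8.06332 × 10^-12 − 7.54713 × 10^-12) = 2.99081 × 10^7 m²/s²
vₐ = 5468.83 m/s ≈ 1.154 AU/year

Final answer: vₚ = 16.87 AU/year, vₐ = 1.154 AU/year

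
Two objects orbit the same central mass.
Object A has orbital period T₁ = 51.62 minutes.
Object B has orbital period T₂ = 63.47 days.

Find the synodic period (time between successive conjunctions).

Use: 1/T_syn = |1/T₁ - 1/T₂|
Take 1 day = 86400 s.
T₁ = 51.62 minutes = 3097.2 s
T₂ = 63.47 days = 5.48381 × 10^6 s
1/T₁ = 0.000322872 s⁻¹
1/T₂ = 1.82355 × 10^-7 s⁻¹
|1/T₁ − 1/T₂| = 0.00032269 s⁻¹
T_syn = 1 / |1/T₁ − 1/T₂| = 3098.95 s ≈ 51.65 minutes

Final answer: T_syn = 51.65 minutes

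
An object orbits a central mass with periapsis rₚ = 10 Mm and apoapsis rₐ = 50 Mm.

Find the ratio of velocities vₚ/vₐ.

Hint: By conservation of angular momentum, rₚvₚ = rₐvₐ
rₚ = 10 Mm = 1 × 10^7 m
rₐ = 50 Mm = 5 × 10^7 m
rₚvₚ = rₐvₐ  ⇒  vₚ/vₐ = rₐ/rₚ
vₚ/vₐ = (5 × 10^7) / (1 × 10^7) = 5

Final answer: vₚ/vₐ = 5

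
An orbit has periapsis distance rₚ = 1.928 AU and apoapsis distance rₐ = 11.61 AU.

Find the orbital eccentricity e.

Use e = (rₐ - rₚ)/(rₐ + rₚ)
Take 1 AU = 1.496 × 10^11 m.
rₚ = 1.928 AU = 2.88429 × 10^11 m
rₐ = 11.61 AU = 1.73686 × 10^12 m
rₐ − rₚ = 1.44843 × 10^12 m
rₐ + rₚ = 2.02528 × 10^12 m
e = (rₐ − rₚ)/(rₐ + rₚ) = 0.715172

Final answer: e = 0.7152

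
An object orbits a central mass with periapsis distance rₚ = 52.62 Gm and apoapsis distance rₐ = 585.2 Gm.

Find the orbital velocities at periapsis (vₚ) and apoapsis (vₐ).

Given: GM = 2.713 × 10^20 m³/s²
rₚ = 52.62 Gm = 5.262 × 10^10 m
rₐ = 585.2 Gm = 5.852 × 10^11 m
GM = 2.713 × 10^20 m³/s²
a = (rₚ + rₐ)/2 = 3.1891 × 10^11 m
Vis-viva: v² = GM (2/r − 1/a)
vₚ² = 2.713 × 10^20 × (3.80084 × 10^-11 − 3.13568 × 10^-12) = 9.46096 × 10^9 m²/s²
vₚ = 97267.5 m/s ≈ 97.27 km/s
vₐ² = 2.713 × 10^20 × (3.41763 × 10^-12 − 3.13568 × 10^-12) = 7.64941 × 10^7 m²/s²
vₐ = 8746.09 m/s ≈ 8.746 km/s

Final answer: vₚ = 97.27 km/s, vₐ = 8.746 km/s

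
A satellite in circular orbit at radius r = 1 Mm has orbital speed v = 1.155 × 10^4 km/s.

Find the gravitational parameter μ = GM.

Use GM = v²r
r = 1 Mm = 1 × 10^6 m
v = 1.155 × 10^4 km/s = 1.155 × 10^7 m/s
v² = 1.33402 × 10^14 m²/s²
GM = v²r = 1.33402 × 10^14 × 1 × 10^6 = 1.33402 × 10^20 m³/s²
GM ≈ 1.334 × 10^20 m³/s²

Final answer: GM = 1.334 × 10^20 m³/s²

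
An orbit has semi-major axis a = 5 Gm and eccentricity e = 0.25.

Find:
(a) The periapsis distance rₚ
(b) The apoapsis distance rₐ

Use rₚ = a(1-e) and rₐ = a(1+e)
a = 5 Gm = 5 × 10^9 m
e = 0.25:  1 − e = 0.75,  1 + e = 1.25
(a) rₚ = a(1 − e) = 5 × 10^9 m × 0.75 = 3.75 × 10^9 m ≈ 3.75 Gm
(b) rₐ = a(1 + e) = 5 × 10^9 m × 1.25 = 6.25 × 10^9 m ≈ 6.25 Gm

Final answer:
(a) rₚ = 3.75 Gm
(b) rₐ = 6.25 Gm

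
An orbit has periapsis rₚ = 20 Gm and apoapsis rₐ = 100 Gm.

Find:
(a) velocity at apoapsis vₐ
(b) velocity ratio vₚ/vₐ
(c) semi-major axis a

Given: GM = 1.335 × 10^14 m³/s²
rₚ = 20 Gm = 2 × 10^10 m
rₐ = 100 Gm = 1 × 10^11 m
GM = 1.335 × 10^14 m³/s²
a = (rₚ + rₐ)/2 = 6 × 10^10 m
e = (rₐ − rₚ)/(rₐ + rₚ) = (8 × 10^10) / (1.2 × 10^11) = 0.666667
(a) vₐ² = GM (2/rₐ − 1/a) = 1.335 × 10^14 × (2 × 10^-11 − 1.66667 × 10^-11) = 445 m²/s²;  vₐ = 21.095 m/s ≈ 21.1 m/s
(b) vₚ/vₐ = rₐ/rₚ (angular momentum) = (1 × 10^11) / (2 × 10^10) = 5 ≈ 5
(c) a = 6 × 10^10 m ≈ 60 Gm

Final answer:
(a) velocity at apoapsis vₐ = 21.1 m/s
(b) velocity ratio vₚ/vₐ = 5
(c) semi-major axis a = 60 Gm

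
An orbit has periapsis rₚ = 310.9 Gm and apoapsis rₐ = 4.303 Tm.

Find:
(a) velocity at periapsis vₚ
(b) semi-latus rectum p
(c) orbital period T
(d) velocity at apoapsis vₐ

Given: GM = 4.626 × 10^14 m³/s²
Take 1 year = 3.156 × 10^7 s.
rₚ = 310.9 Gm = 3.109 × 10^11 m
rₐ = 4.303 Tm = 4.303 × 10^12 m
GM = 4.626 × 10^14 m³/s²
a = (rₚ + rₐ)/2 = 2.30695 × 10^12 m
e = (rₐ − rₚ)/(rₐ + rₚ) = (3.9921 × 10^12) / (4.6139 × 10^12) = 0.865233
(a) vₚ² = GM (2/rₚ − 1/a) = 4.626 × 10^14 × (6.43294 × 10^-12 − 4.33473 × 10^-13) = 2775.35 m²/s²;  vₚ = 52.6816 m/s ≈ 52.68 m/s
(b) 1 − e² = 0.251371;  p = a(1 − e²) = 2.30695 × 10^12 × 0.251371 = 5.79901 × 10^11 m ≈ 579.9 Gm
(c) a³ = 1.22776 × 10^37 m³;  T = 2π √(a³/GM) = 2π × 1.62913 × 10^11 s = 1.02361 × 10^12 s ≈ 3.243 × 10^4 years
(d) vₐ² = GM (2/rₐ − 1/a) = 4.626 × 10^14 × (4.64792 × 10^-13 − 4.33473 × 10^-13) = 14.4883 m²/s²;  vₐ = 3.80635 m/s ≈ 3.806 m/s

Final answer:
(a) velocity at periapsis vₚ = 52.68 m/s
(b) semi-latus rectum p = 579.9 Gm
(c) orbital period T = 3.243 × 10^4 years
(d) velocity at apoapsis vₐ = 3.806 m/s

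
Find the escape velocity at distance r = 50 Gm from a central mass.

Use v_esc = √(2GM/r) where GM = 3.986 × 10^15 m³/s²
r = 50 Gm = 5 × 10^10 m
GM = 3.986 × 10^15 m³/s²
2GM/r = 2 × (3.986 × 10^15) / (5 × 10^10) = 159440 m²/s²
v_esc = √(2GM/r) = 399.299 m/s ≈ 399.3 m/s

Final answer: 399.3 m/s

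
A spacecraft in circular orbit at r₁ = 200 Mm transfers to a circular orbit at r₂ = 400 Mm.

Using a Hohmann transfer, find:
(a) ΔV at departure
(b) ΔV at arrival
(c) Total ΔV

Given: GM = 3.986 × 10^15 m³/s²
r₁ = 200 Mm = 2 × 10^8 m
r₂ = 400 Mm = 4 × 10^8 m
GM = 3.986 × 10^15 m³/s²
Transfer ellipse: a_t = (r₁ + r₂)/2 = 3 × 10^8 m
Circular speed at r₁: v₁ = √(GM/r₁) = 4464.3 m/s
Transfer speed at r₁ (periapsis): v₁ₜ = √(GM(2/r₁ − 1/a_t)) = 5154.93 m/s
(a) ΔV₁ = v₁ₜ − v₁ = 690.63 m/s ≈ 690.6 m/s
Circular speed at r₂: v₂ = √(GM/r₂) = 3156.74 m/s
Transfer speed at r₂ (apoapsis): v₂ₜ = √(GM(2/r₂ − 1/a_t)) = 2577.47 m/s
(b) ΔV₂ = v₂ − v₂ₜ = 579.272 m/s ≈ 579.3 m/s
(c) ΔV_total = ΔV₁ + ΔV₂ = 1269.9 m/s ≈ 1.27 km/s

Final answer:
(a) ΔV₁ = 690.6 m/s
(b) ΔV₂ = 579.3 m/s
(c) ΔV_total = 1.27 km/s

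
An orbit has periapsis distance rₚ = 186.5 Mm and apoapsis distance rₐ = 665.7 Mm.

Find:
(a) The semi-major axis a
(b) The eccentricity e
rₚ = 186.5 Mm = 1.865 × 10^8 m
rₐ = 665.7 Mm = 6.657 × 10^8 m
(a) a = (rₚ + rₐ)/2 = 4.261 × 10^8 m ≈ 426.1 Mm
(b) e = (rₐ − rₚ)/(rₐ + rₚ) = (4.792 × 10^8) / (8.522 × 10^8) = 0.562309

Final answer:
(a) a = 426.1 Mm
(b) e = 0.5623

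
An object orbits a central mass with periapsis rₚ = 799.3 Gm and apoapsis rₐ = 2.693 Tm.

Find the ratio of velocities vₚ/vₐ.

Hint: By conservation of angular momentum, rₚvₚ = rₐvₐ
rₚ = 799.3 Gm = 7.993 × 10^11 m
rₐ = 2.693 Tm = 2.693 × 10^12 m
rₚvₚ = rₐvₐ  ⇒  vₚ/vₐ = rₐ/rₚ
vₚ/vₐ = (2.693 × 10^12) / (7.993 × 10^11) = 3.3692

Final answer: vₚ/vₐ = 3.369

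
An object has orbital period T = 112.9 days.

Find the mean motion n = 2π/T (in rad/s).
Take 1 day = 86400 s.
T = 112.9 days = 9.75456 × 10^6 s
n = 2π / (9.75456 × 10^6 s) = 6.44128 × 10^-7 rad/s ≈ 6.441 × 10^-7 rad/s

Final answer: n = 6.441 × 10^-7 rad/s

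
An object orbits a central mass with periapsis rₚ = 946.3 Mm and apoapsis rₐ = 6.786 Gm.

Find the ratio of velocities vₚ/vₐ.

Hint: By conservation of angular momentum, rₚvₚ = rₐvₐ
rₚ = 946.3 Mm = 9.463 × 10^8 m
rₐ = 6.786 Gm = 6.786 × 10^9 m
rₚvₚ = rₐvₐ  ⇒  vₚ/vₐ = rₐ/rₚ
vₚ/vₐ = (6.786 × 10^9) / (9.463 × 10^8) = 7.17109

Final answer: vₚ/vₐ = 7.171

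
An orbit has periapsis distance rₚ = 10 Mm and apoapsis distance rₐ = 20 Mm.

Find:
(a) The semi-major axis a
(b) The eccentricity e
rₚ = 10 Mm = 1 × 10^7 m
rₐ = 20 Mm = 2 × 10^7 m
(a) a = (rₚ + rₐ)/2 = 1.5 × 10^7 m ≈ 15 Mm
(b) e = (rₐ − rₚ)/(rₐ + rₚ) = (1 × 10^7) / (3 × 10^7) = 0.333333

Final answer:
(a) a = 15 Mm
(b) e = 0.3333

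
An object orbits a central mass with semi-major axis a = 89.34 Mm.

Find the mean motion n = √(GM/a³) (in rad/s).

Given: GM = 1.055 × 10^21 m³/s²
a = 89.34 Mm = 8.934 × 10^7 m
GM = 1.055 × 10^21 m³/s²
a³ = 7.13079 × 10^23 m³
GM/a³ = (1.055 × 10^21) / (7.13079 × 10^23) = 0.0014795 s⁻²
n = √(GM/a³) = 0.0384643 rad/s ≈ 0.03846 rad/s

Final answer: n = 0.03846 rad/s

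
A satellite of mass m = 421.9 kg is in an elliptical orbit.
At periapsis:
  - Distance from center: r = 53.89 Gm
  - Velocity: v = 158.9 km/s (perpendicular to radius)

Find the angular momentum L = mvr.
r = 53.89 Gm = 5.389 × 10^10 m
v = 158.9 km/s = 158900 m/s
vr = 158900 × 5.389 × 10^10 = 8.56312 × 10^15 m²/s
L = m × vr = 421.9 × 8.56312 × 10^15 = 3.61278 × 10^18 kg·m²/s ≈ 3.613 × 10^18 kg·m²/s

Final answer: L = 3.613 × 10^18 kg·m²/s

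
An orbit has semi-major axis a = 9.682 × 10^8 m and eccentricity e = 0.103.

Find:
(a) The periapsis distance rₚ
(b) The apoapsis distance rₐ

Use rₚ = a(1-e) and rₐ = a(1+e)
a = 9.682 × 10^8 m
e = 0.103:  1 − e = 0.897,  1 + e = 1.103
(a) rₚ = a(1 − e) = 9.682 × 10^8 m × 0.897 = 8.68475 × 10^8 m ≈ 8.685 × 10^8 m
(b) rₐ = a(1 + e) = 9.682 × 10^8 m × 1.103 = 1.06792 × 10^9 m ≈ 1.068 × 10^9 m

Final answer:
(a) rₚ = 8.685 × 10^8 m
(b) rₐ = 1.068 × 10^9 m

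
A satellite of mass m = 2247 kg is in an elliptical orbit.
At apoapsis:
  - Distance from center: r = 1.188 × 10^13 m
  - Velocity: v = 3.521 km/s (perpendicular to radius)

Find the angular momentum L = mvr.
r = 1.188 × 10^13 m
v = 3.521 km/s = 3521 m/s
vr = 3521 × 1.188 × 10^13 = 4.18295 × 10^16 m²/s
L = m × vr = 2247 × 4.18295 × 10^16 = 9.39908 × 10^19 kg·m²/s ≈ 9.399 × 10^19 kg·m²/s

Final answer: L = 9.399 × 10^19 kg·m²/s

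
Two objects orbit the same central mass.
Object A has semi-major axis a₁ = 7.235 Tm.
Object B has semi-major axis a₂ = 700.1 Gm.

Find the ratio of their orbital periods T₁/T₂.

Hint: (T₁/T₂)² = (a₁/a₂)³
a₁ = 7.235 Tm = 7.235 × 10^12 m
a₂ = 700.1 Gm = 7.001 × 10^11 m
a₁/a₂ = 10.3342
T₁/T₂ = (a₁/a₂)^(3/2) = (10.3342)^1.5 = 33.2214

Final answer: T₁/T₂ = 33.22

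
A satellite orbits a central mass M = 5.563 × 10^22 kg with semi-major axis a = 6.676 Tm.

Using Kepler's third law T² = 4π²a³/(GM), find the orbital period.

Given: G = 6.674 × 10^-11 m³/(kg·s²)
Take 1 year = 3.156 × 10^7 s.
M = 5.563 × 10^22 kg
GM = G × M = 6.674 × 10^-11 × 5.563 × 10^22 = 3.71275 × 10^12 m³/s²
a = 6.676 Tm = 6.676 × 10^12 m
a³ = 2.97542 × 10^38 m³
T = 2π √(a³/GM) = 2π √((2.97542 × 10^38) / (3.71275 × 10^12)) = 2π × 8.95214 × 10^12 s
T = 5.6248 × 10^13 s ≈ 1.782 × 10^6 years

Final answer: 1.782 × 10^6 years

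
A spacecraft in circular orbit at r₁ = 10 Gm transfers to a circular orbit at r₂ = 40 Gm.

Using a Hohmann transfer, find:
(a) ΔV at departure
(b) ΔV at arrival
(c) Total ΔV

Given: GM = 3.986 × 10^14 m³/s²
r₁ = 10 Gm = 1 × 10^10 m
r₂ = 40 Gm = 4 × 10^10 m
GM = 3.986 × 10^14 m³/s²
Transfer ellipse: a_t = (r₁ + r₂)/2 = 2.5 × 10^10 m
Circular speed at r₁: v₁ = √(GM/r₁) = 199.65 m/s
Transfer speed at r₁ (periapsis): v₁ₜ = √(GM(2/r₁ − 1/a_t)) = 252.539 m/s
(a) ΔV₁ = v₁ₜ − v₁ = 52.8894 m/s ≈ 52.89 m/s
Circular speed at r₂: v₂ = √(GM/r₂) = 99.8248 m/s
Transfer speed at r₂ (apoapsis): v₂ₜ = √(GM(2/r₂ − 1/a_t)) = 63.1348 m/s
(b) ΔV₂ = v₂ − v₂ₜ = 36.6901 m/s ≈ 36.69 m/s
(c) ΔV_total = ΔV₁ + ΔV₂ = 89.5795 m/s ≈ 89.58 m/s

Final answer:
(a) ΔV₁ = 52.89 m/s
(b) ΔV₂ = 36.69 m/s
(c) ΔV_total = 89.58 m/s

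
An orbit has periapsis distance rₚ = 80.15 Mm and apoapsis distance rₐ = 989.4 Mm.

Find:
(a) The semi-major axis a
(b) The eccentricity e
rₚ = 80.15 Mm = 8.015 × 10^7 m
rₐ = 989.4 Mm = 9.894 × 10^8 m
(a) a = (rₚ + rₐ)/2 = 5.34775 × 10^8 m ≈ 534.8 Mm
(b) e = (rₐ − rₚ)/(rₐ + rₚ) = (9.0925 × 10^8) / (1.06955 × 10^9) = 0.850124

Final answer:
(a) a = 534.8 Mm
(b) e = 0.8501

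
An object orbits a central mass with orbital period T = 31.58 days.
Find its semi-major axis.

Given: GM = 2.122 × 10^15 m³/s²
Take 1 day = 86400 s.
T = 31.58 days = 2.72851 × 10^6 s
GM = 2.122 × 10^15 m³/s²
Kepler's third law: a³ = GM T² / (4π²)
T² = 7.44478 × 10^12 s²
a³ = (2.122 × 10^15) × (7.44478 × 10^12) / (4π²) = 4.00163 × 10^26 m³
a = (a³)^(1/3) = 7.36907 × 10^8 m ≈ 736.9 Mm

Final answer: 736.9 Mm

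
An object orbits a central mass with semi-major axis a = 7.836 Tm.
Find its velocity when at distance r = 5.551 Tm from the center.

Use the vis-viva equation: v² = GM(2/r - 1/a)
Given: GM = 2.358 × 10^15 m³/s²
a = 7.836 Tm = 7.836 × 10^12 m
r = 5.551 Tm = 5.551 × 10^12 m
GM = 2.358 × 10^15 m³/s²
2/r − 1/a = 3.60295 × 10^-13 − 1.27616 × 10^-13 = 2.32679 × 10^-13 m⁻¹
v² = GM (2/r − 1/a) = 548.658 m²/s²
v = 23.4234 m/s ≈ 23.42 m/s

Final answer: 23.42 m/s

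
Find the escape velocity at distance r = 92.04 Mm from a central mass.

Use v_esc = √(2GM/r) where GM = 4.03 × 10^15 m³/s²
r = 92.04 Mm = 9.204 × 10^7 m
GM = 4.03 × 10^15 m³/s²
2GM/r = 2 × (4.03 × 10^15) / (9.204 × 10^7) = 8.75706 × 10^7 m²/s²
v_esc = √(2GM/r) = 9357.92 m/s ≈ 9.358 km/s

Final answer: 9.358 km/s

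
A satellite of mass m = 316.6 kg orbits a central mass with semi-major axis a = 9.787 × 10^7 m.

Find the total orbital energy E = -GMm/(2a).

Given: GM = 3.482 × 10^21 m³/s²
a = 9.787 × 10^7 m
GM = 3.482 × 10^21 m³/s²
2a = 1.9574 × 10^8 m
GMm = 3.482 × 10^21 × 316.6 = 1.1024 × 10^24 m³·kg/s²
E = −GMm/(2a) = -5.63197 × 10^15 J ≈ -5.632 PJ

Final answer: -5.632 PJ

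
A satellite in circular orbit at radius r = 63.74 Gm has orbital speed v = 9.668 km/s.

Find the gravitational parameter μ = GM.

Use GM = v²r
r = 63.74 Gm = 6.374 × 10^10 m
v = 9.668 km/s = 9668 m/s
v² = 9.34702 × 10^7 m²/s²
GM = v²r = 9.34702 × 10^7 × 6.374 × 10^10 = 5.95779 × 10^18 m³/s²
GM ≈ 5.958 × 10^18 m³/s²

Final answer: GM = 5.958 × 10^18 m³/s²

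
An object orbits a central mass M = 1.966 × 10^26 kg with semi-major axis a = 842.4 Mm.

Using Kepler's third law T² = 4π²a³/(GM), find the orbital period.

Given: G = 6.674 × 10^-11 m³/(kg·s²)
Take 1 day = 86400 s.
M = 1.966 × 10^26 kg
GM = G × M = 6.674 × 10^-11 × 1.966 × 10^26 = 1.31211 × 10^16 m³/s²
a = 842.4 Mm = 8.424 × 10^8 m
a³ = 5.97799 × 10^26 m³
T = 2π √(a³/GM) = 2π √((5.97799 × 10^26) / (1.31211 × 10^16)) = 2π × 213448 s
T = 1.34114 × 10^6 s ≈ 15.52 days

Final answer: 15.52 days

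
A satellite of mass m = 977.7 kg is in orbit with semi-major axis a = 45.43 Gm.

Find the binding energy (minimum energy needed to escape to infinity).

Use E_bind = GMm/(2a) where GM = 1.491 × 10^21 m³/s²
a = 45.43 Gm = 4.543 × 10^10 m
GM = 1.491 × 10^21 m³/s²
m = 977.7 kg
GMm = 1.491 × 10^21 × 977.7 = 1.45775 × 10^24 m³·kg/s²
2a = 9.086 × 10^10 m
E_bind = GMm/(2a) = 1.60439 × 10^13 J ≈ 16.04 TJ

Final answer: 16.04 TJ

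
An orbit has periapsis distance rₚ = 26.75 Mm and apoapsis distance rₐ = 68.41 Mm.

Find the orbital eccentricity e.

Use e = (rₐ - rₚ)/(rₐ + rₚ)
rₚ = 26.75 Mm = 2.675 × 10^7 m
rₐ = 68.41 Mm = 6.841 × 10^7 m
rₐ − rₚ = 4.166 × 10^7 m
rₐ + rₚ = 9.516 × 10^7 m
e = (rₐ − rₚ)/(rₐ + rₚ) = 0.437789

Final answer: e = 0.4378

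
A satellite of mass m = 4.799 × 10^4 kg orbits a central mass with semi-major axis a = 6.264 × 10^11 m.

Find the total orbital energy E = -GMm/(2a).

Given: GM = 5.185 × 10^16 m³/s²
a = 6.264 × 10^11 m
GM = 5.185 × 10^16 m³/s²
2a = 1.2528 × 10^12 m
GMm = 5.185 × 10^16 × 47990 = 2.48828 × 10^21 m³·kg/s²
E = −GMm/(2a) = -1.98618 × 10^9 J ≈ -1.986 GJ

Final answer: -1.986 GJ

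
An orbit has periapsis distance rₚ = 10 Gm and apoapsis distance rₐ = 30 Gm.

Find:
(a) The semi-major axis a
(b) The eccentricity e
rₚ = 10 Gm = 1 × 10^10 m
rₐ = 30 Gm = 3 × 10^10 m
(a) a = (rₚ + rₐ)/2 = 2 × 10^10 m ≈ 20 Gm
(b) e = (rₐ − rₚ)/(rₐ + rₚ) = (2 × 10^10) / (4 × 10^10) = 0.5

Final answer:
(a) a = 20 Gm
(b) e = 0.5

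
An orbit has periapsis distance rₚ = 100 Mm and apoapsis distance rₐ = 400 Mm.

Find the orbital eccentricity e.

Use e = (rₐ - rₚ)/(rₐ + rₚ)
rₚ = 100 Mm = 1 × 10^8 m
rₐ = 400 Mm = 4 × 10^8 m
rₐ − rₚ = 3 × 10^8 m
rₐ + rₚ = 5 × 10^8 m
e = (rₐ − rₚ)/(rₐ + rₚ) = 0.6

Final answer: e = 0.6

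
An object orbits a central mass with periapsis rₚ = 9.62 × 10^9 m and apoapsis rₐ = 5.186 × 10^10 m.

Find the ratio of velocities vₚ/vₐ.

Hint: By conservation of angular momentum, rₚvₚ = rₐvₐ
rₚ = 9.62 × 10^9 m
rₐ = 5.186 × 10^10 m
rₚvₚ = rₐvₐ  ⇒  vₚ/vₐ = rₐ/rₚ
vₚ/vₐ = (5.186 × 10^10) / (9.62 × 10^9) = 5.39085

Final answer: vₚ/vₐ = 5.391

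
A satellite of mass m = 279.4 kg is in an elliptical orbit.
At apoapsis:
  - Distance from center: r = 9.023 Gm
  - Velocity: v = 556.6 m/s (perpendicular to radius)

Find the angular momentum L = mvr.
r = 9.023 Gm = 9.023 × 10^9 m
v = 556.6 m/s
vr = 556.6 × 9.023 × 10^9 = 5.0222 × 10^12 m²/s
L = m × vr = 279.4 × 5.0222 × 10^12 = 1.4032 × 10^15 kg·m²/s ≈ 1.403 × 10^15 kg·m²/s

Final answer: L = 1.403 × 10^15 kg·m²/s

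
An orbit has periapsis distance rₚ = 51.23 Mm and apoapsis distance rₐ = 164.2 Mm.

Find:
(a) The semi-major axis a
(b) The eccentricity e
rₚ = 51.23 Mm = 5.123 × 10^7 m
rₐ = 164.2 Mm = 1.642 × 10^8 m
(a) a = (rₚ + rₐ)/2 = 1.07715 × 10^8 m ≈ 107.7 Mm
(b) e = (rₐ − rₚ)/(rₐ + rₚ) = (1.1297 × 10^8) / (2.1543 × 10^8) = 0.524393

Final answer:
(a) a = 107.7 Mm
(b) e = 0.5244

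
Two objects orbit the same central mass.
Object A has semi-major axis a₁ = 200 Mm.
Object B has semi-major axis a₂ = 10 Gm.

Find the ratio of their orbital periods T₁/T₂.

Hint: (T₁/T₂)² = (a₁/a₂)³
a₁ = 200 Mm = 2 × 10^8 m
a₂ = 10 Gm = 1 × 10^10 m
a₁/a₂ = 0.02
T₁/T₂ = (a₁/a₂)^(3/2) = (0.02)^1.5 = 0.00282843

Final answer: T₁/T₂ = 0.002828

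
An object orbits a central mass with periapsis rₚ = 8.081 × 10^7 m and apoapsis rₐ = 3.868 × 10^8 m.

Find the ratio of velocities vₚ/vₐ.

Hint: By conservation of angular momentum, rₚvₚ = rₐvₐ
rₚ = 8.081 × 10^7 m
rₐ = 3.868 × 10^8 m
rₚvₚ = rₐvₐ  ⇒  vₚ/vₐ = rₐ/rₚ
vₚ/vₐ = (3.868 × 10^8) / (8.081 × 10^7) = 4.78654

Final answer: vₚ/vₐ = 4.787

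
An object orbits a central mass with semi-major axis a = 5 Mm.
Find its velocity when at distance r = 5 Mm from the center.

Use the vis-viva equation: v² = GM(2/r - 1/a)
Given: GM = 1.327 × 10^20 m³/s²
a = 5 Mm = 5 × 10^6 m
r = 5 Mm = 5 × 10^6 m
GM = 1.327 × 10^20 m³/s²
2/r − 1/a = 4 × 10^-7 − 2 × 10^-7 = 2 × 10^-7 m⁻¹
v² = GM (2/r − 1/a) = 2.654 × 10^13 m²/s²
v = 5.1517 × 10^6 m/s ≈ 5152 km/s

Final answer: 5152 km/s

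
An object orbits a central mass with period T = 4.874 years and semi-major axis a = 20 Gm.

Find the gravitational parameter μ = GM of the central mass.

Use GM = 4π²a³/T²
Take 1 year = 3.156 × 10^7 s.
T = 4.874 years = 1.53823 × 10^8 s
a = 20 Gm = 2 × 10^10 m
a³ = 8 × 10^30 m³
T² = 2.36617 × 10^16 s²
GM = 4π² × (8 × 10^30) / (2.36617 × 10^16) = 1.33476 × 10^16 m³/s²
GM ≈ 1.335 × 10^16 m³/s²

Final answer: GM = 1.335 × 10^16 m³/s²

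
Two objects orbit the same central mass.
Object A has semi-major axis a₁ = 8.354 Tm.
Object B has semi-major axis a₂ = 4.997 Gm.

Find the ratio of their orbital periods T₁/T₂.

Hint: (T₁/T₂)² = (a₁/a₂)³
a₁ = 8.354 Tm = 8.354 × 10^12 m
a₂ = 4.997 Gm = 4.997 × 10^9 m
a₁/a₂ = 1671.8
T₁/T₂ = (a₁/a₂)^(3/2) = (1671.8)^1.5 = 68356.2

Final answer: T₁/T₂ = 6.836 × 10^4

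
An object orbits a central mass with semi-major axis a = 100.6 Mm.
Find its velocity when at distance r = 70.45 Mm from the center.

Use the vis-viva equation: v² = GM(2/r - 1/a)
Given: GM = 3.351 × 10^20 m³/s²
a = 100.6 Mm = 1.006 × 10^8 m
r = 70.45 Mm = 7.045 × 10^7 m
GM = 3.351 × 10^20 m³/s²
2/r − 1/a = 2.83889 × 10^-8 − 9.94036 × 10^-9 = 1.84486 × 10^-8 m⁻¹
v² = GM (2/r − 1/a) = 6.18212 × 10^12 m²/s²
v = 2.48639 × 10^6 m/s ≈ 2486 km/s

Final answer: 2486 km/s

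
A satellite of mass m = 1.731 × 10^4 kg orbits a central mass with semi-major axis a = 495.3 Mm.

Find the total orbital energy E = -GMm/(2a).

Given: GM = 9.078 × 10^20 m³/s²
a = 495.3 Mm = 4.953 × 10^8 m
GM = 9.078 × 10^20 m³/s²
2a = 9.906 × 10^8 m
GMm = 9.078 × 10^20 × 17310 = 1.5714 × 10^25 m³·kg/s²
E = −GMm/(2a) = -1.58631 × 10^16 J ≈ -15.86 PJ

Final answer: -15.86 PJ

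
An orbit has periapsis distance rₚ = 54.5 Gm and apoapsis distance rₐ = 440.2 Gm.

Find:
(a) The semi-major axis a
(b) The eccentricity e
rₚ = 54.5 Gm = 5.45 × 10^10 m
rₐ = 440.2 Gm = 4.402 × 10^11 m
(a) a = (rₚ + rₐ)/2 = 2.4735 × 10^11 m ≈ 247.3 Gm
(b) e = (rₐ − rₚ)/(rₐ + rₚ) = (3.857 × 10^11) / (4.947 × 10^11) = 0.779664

Final answer:
(a) a = 247.3 Gm
(b) e = 0.7797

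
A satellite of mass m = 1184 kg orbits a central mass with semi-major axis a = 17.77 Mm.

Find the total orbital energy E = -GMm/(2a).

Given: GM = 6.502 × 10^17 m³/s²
a = 17.77 Mm = 1.777 × 10^7 m
GM = 6.502 × 10^17 m³/s²
2a = 3.554 × 10^7 m
GMm = 6.502 × 10^17 × 1184 = 7.69837 × 10^20 m³·kg/s²
E = −GMm/(2a) = -2.16611 × 10^13 J ≈ -21.66 TJ

Final answer: -21.66 TJ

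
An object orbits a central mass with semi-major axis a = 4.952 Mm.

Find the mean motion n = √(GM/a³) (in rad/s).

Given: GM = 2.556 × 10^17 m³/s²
a = 4.952 Mm = 4.952 × 10^6 m
GM = 2.556 × 10^17 m³/s²
a³ = 1.21434 × 10^20 m³
GM/a³ = (2.556 × 10^17) / (1.21434 × 10^20) = 0.00210484 s⁻²
n = √(GM/a³) = 0.0458785 rad/s ≈ 0.04588 rad/s

Final answer: n = 0.04588 rad/s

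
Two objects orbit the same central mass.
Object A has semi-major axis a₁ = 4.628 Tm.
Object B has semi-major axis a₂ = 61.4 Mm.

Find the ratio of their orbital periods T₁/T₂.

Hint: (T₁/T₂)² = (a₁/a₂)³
a₁ = 4.628 Tm = 4.628 × 10^12 m
a₂ = 61.4 Mm = 6.14 × 10^7 m
a₁/a₂ = 75374.6
T₁/T₂ = (a₁/a₂)^(3/2) = (75374.6)^1.5 = 2.06937 × 10^7

Final answer: T₁/T₂ = 2.069 × 10^7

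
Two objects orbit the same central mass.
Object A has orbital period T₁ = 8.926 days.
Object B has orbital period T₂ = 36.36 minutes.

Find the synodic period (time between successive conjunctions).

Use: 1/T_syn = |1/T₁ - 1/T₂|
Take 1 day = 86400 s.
T₁ = 8.926 days = 771206 s
T₂ = 36.36 minutes = 2181.6 s
1/T₁ = 1.29667 × 10^-6 s⁻¹
1/T₂ = 0.000458379 s⁻¹
|1/T₁ − 1/T₂| = 0.000457083 s⁻¹
T_syn = 1 / |1/T₁ − 1/T₂| = 2187.79 s ≈ 36.46 minutes

Final answer: T_syn = 36.46 minutes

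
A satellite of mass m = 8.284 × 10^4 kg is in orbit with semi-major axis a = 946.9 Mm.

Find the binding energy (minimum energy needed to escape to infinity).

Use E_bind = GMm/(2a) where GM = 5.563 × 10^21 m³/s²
a = 946.9 Mm = 9.469 × 10^8 m
GM = 5.563 × 10^21 m³/s²
m = 8.284 × 10^4 kg
GMm = 5.563 × 10^21 × 82840 = 4.60839 × 10^26 m³·kg/s²
2a = 1.8938 × 10^9 m
E_bind = GMm/(2a) = 2.43341 × 10^17 J ≈ 243.3 PJ

Final answer: 243.3 PJ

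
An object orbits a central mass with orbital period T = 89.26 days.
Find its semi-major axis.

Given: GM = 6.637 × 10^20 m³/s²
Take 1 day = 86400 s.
T = 89.26 days = 7.71206 × 10^6 s
GM = 6.637 × 10^20 m³/s²
Kepler's third law: a³ = GM T² / (4π²)
T² = 5.94759 × 10^13 s²
a³ = (6.637 × 10^20) × (5.94759 × 10^13) / (4π²) = 9.99893 × 10^32 m³
a = (a³)^(1/3) = 9.99964 × 10^10 m ≈ 100 Gm

Final answer: 100 Gm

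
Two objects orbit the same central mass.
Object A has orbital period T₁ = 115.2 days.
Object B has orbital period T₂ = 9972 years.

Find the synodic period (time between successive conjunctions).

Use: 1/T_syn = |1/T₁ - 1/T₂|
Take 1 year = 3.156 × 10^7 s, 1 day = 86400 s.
T₁ = 115.2 days = 9.95328 × 10^6 s
T₂ = 9972 years = 3.14716 × 10^11 s
1/T₁ = 1.00469 × 10^-7 s⁻¹
1/T₂ = 3.17746 × 10^-12 s⁻¹
|1/T₁ − 1/T₂| = 1.00466 × 10^-7 s⁻¹
T_syn = 1 / |1/T₁ − 1/T₂| = 9.95359 × 10^6 s ≈ 115.2 days

Final answer: T_syn = 115.2 days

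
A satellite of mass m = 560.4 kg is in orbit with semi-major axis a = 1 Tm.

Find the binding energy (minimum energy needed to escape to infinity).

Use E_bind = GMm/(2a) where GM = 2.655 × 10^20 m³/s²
a = 1 Tm = 1 × 10^12 m
GM = 2.655 × 10^20 m³/s²
m = 560.4 kg
GMm = 2.655 × 10^20 × 560.4 = 1.48786 × 10^23 m³·kg/s²
2a = 2 × 10^12 m
E_bind = GMm/(2a) = 7.43931 × 10^10 J ≈ 74.39 GJ

Final answer: 74.39 GJ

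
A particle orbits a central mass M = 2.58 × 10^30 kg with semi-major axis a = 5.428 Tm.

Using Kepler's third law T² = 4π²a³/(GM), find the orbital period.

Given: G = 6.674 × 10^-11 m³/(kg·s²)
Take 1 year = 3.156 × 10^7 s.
M = 2.58 × 10^30 kg
GM = G × M = 6.674 × 10^-11 × 2.58 × 10^30 = 1.72189 × 10^20 m³/s²
a = 5.428 Tm = 5.428 × 10^12 m
a³ = 1.59926 × 10^38 m³
T = 2π √(a³/GM) = 2π √((1.59926 × 10^38) / (1.72189 × 10^20)) = 2π × 9.63733 × 10^8 s
T = 6.05531 × 10^9 s ≈ 191.9 years

Final answer: 191.9 years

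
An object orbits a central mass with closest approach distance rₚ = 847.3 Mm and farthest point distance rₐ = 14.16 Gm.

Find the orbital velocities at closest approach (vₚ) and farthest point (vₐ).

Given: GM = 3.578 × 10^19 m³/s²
rₚ = 847.3 Mm = 8.473 × 10^8 m
rₐ = 14.16 Gm = 1.416 × 10^10 m
GM = 3.578 × 10^19 m³/s²
a = (rₚ + rₐ)/2 = 7.50365 × 10^9 m
Vis-viva: v² = GM (2/r − 1/a)
vₚ² = 3.578 × 10^19 × (2.36044 × 10^-9 − 1.33268 × 10^-10) = 7.96882 × 10^10 m²/s²
vₚ = 282291 m/s ≈ 282.3 km/s
vₐ² = 3.578 × 10^19 × (1.41243 × 10^-10 − 1.33268 × 10^-10) = 2.85326 × 10^8 m²/s²
vₐ = 16891.6 m/s ≈ 16.89 km/s

Final answer: vₚ = 282.3 km/s, vₐ = 16.89 km/s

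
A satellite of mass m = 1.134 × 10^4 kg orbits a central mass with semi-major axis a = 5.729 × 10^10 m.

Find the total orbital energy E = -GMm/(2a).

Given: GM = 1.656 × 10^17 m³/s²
a = 5.729 × 10^10 m
GM = 1.656 × 10^17 m³/s²
2a = 1.1458 × 10^11 m
GMm = 1.656 × 10^17 × 11340 = 1.8779 × 10^21 m³·kg/s²
E = −GMm/(2a) = -1.63895 × 10^10 J ≈ -16.39 GJ

Final answer: -16.39 GJ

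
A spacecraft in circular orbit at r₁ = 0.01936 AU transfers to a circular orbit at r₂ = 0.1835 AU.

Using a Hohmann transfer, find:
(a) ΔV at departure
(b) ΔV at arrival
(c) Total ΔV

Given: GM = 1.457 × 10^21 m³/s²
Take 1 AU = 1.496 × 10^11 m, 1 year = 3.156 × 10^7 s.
r₁ = 0.01936 AU = 2.89626 × 10^9 m
r₂ = 0.1835 AU = 2.74516 × 10^10 m
GM = 1.457 × 10^21 m³/s²
Transfer ellipse: a_t = (r₁ + r₂)/2 = 1.51739 × 10^10 m
Circular speed at r₁: v₁ = √(GM/r₁) = 709270 m/s
Transfer speed at r₁ (periapsis): v₁ₜ = √(GM(2/r₁ − 1/a_t)) = 953995 m/s
(a) ΔV₁ = v₁ₜ − v₁ = 244726 m/s ≈ 51.63 AU/year
Circular speed at r₂: v₂ = √(GM/r₂) = 230381 m/s
Transfer speed at r₂ (apoapsis): v₂ₜ = √(GM(2/r₂ − 1/a_t)) = 100650 m/s
(b) ΔV₂ = v₂ − v₂ₜ = 129730 m/s ≈ 27.37 AU/year
(c) ΔV_total = ΔV₁ + ΔV₂ = 374456 m/s ≈ 79 AU/year

Final answer:
(a) ΔV₁ = 51.63 AU/year
(b) ΔV₂ = 27.37 AU/year
(c) ΔV_total = 79 AU/year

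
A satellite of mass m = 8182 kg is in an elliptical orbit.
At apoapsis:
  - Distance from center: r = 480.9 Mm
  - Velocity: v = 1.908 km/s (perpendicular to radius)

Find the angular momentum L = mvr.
r = 480.9 Mm = 4.809 × 10^8 m
v = 1.908 km/s = 1908 m/s
vr = 1908 × 4.809 × 10^8 = 9.17557 × 10^11 m²/s
L = m × vr = 8182 × 9.17557 × 10^11 = 7.50745 × 10^15 kg·m²/s ≈ 7.507 × 10^15 kg·m²/s

Final answer: L = 7.507 × 10^15 kg·m²/s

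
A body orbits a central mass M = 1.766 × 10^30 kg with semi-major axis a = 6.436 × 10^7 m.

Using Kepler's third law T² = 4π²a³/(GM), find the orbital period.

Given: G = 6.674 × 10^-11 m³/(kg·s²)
M = 1.766 × 10^30 kg
GM = G × M = 6.674 × 10^-11 × 1.766 × 10^30 = 1.17863 × 10^20 m³/s²
a = 6.436 × 10^7 m
a³ = 2.66593 × 10^23 m³
T = 2π √(a³/GM) = 2π √((2.66593 × 10^23) / (1.17863 × 10^20)) = 2π × 47.5593 s
T = 298.824 s ≈ 4.98 minutes

Final answer: 4.98 minutes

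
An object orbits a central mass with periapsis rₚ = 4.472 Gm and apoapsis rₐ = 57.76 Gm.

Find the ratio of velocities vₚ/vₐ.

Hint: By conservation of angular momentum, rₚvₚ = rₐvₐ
rₚ = 4.472 Gm = 4.472 × 10^9 m
rₐ = 57.76 Gm = 5.776 × 10^10 m
rₚvₚ = rₐvₐ  ⇒  vₚ/vₐ = rₐ/rₚ
vₚ/vₐ = (5.776 × 10^10) / (4.472 × 10^9) = 12.9159

Final answer: vₚ/vₐ = 12.92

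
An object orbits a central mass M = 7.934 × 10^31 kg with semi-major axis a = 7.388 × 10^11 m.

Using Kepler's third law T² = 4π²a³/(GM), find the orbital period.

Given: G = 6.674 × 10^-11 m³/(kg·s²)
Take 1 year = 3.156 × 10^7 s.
M = 7.934 × 10^31 kg
GM = G × M = 6.674 × 10^-11 × 7.934 × 10^31 = 5.29515 × 10^21 m³/s²
a = 7.388 × 10^11 m
a³ = 4.03256 × 10^35 m³
T = 2π √(a³/GM) = 2π √((4.03256 × 10^35) / (5.29515 × 10^21)) = 2π × 8.72672 × 10^6 s
T = 5.48316 × 10^7 s ≈ 1.737 years

Final answer: 1.737 years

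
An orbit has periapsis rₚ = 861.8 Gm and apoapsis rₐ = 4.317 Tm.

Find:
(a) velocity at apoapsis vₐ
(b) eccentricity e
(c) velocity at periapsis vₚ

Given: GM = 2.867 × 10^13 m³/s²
rₚ = 861.8 Gm = 8.618 × 10^11 m
rₐ = 4.317 Tm = 4.317 × 10^12 m
GM = 2.867 × 10^13 m³/s²
a = (rₚ + rₐ)/2 = 2.5894 × 10^12 m
e = (rₐ − rₚ)/(rₐ + rₚ) = (3.4552 × 10^12) / (5.1788 × 10^12) = 0.667182
(a) vₐ² = GM (2/rₐ − 1/a) = 2.867 × 10^13 × (4.63285 × 10^-13 − 3.8619 × 10^-13) = 2.21031 m²/s²;  vₐ = 1.48671 m/s ≈ 1.487 m/s
(b) e = 0.667182 ≈ 0.6672
(c) vₚ² = GM (2/rₚ − 1/a) = 2.867 × 10^13 × (2.32072 × 10^-12 − 3.8619 × 10^-13) = 55.4631 m²/s²;  vₚ = 7.44735 m/s ≈ 7.447 m/s

Final answer:
(a) velocity at apoapsis vₐ = 1.487 m/s
(b) eccentricity e = 0.6672
(c) velocity at periapsis vₚ = 7.447 m/s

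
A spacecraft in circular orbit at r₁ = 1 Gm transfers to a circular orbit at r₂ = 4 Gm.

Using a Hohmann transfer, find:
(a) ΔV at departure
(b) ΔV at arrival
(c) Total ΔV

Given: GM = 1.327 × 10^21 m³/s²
r₁ = 1 Gm = 1 × 10^9 m
r₂ = 4 Gm = 4 × 10^9 m
GM = 1.327 × 10^21 m³/s²
Transfer ellipse: a_t = (r₁ + r₂)/2 = 2.5 × 10^9 m
Circular speed at r₁: v₁ = √(GM/r₁) = 1.15195 × 10^6 m/s
Transfer speed at r₁ (periapsis): v₁ₜ = √(GM(2/r₁ − 1/a_t)) = 1.45712 × 10^6 m/s
(a) ΔV₁ = v₁ₜ − v₁ = 305166 m/s ≈ 305.2 km/s
Circular speed at r₂: v₂ = √(GM/r₂) = 575977 m/s
Transfer speed at r₂ (apoapsis): v₂ₜ = √(GM(2/r₂ − 1/a_t)) = 364280 m/s
(b) ΔV₂ = v₂ − v₂ₜ = 211697 m/s ≈ 211.7 km/s
(c) ΔV_total = ΔV₁ + ΔV₂ = 516863 m/s ≈ 516.9 km/s

Final answer:
(a) ΔV₁ = 305.2 km/s
(b) ΔV₂ = 211.7 km/s
(c) ΔV_total = 516.9 km/s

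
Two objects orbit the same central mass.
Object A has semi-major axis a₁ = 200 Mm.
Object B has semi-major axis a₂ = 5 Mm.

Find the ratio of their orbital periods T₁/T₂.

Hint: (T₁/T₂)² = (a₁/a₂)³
a₁ = 200 Mm = 2 × 10^8 m
a₂ = 5 Mm = 5 × 10^6 m
a₁/a₂ = 40
T₁/T₂ = (a₁/a₂)^(3/2) = (40)^1.5 = 252.982

Final answer: T₁/T₂ = 253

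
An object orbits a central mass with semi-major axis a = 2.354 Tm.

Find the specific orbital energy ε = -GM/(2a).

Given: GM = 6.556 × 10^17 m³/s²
a = 2.354 Tm = 2.354 × 10^12 m
GM = 6.556 × 10^17 m³/s²
2a = 4.708 × 10^12 m
ε = −GM/(2a) = -139252 J/kg ≈ -139.3 kJ/kg

Final answer: -139.3 kJ/kg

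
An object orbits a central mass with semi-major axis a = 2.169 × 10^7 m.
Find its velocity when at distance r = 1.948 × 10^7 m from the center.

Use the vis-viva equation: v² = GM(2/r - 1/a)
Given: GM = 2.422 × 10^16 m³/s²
a = 2.169 × 10^7 m
r = 1.948 × 10^7 m
GM = 2.422 × 10^16 m³/s²
2/r − 1/a = 1.02669 × 10^-7 − 4.61042 × 10^-8 = 5.65652 × 10^-8 m⁻¹
v² = GM (2/r − 1/a) = 1.37001 × 10^9 m²/s²
v = 37013.6 m/s ≈ 37.01 km/s

Final answer: 37.01 km/s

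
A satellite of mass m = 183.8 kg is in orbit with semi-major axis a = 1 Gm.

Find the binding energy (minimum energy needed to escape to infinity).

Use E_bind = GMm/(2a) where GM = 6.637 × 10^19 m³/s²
a = 1 Gm = 1 × 10^9 m
GM = 6.637 × 10^19 m³/s²
m = 183.8 kg
GMm = 6.637 × 10^19 × 183.8 = 1.21988 × 10^22 m³·kg/s²
2a = 2 × 10^9 m
E_bind = GMm/(2a) = 6.0994 × 10^12 J ≈ 6.099 TJ

Final answer: 6.099 TJ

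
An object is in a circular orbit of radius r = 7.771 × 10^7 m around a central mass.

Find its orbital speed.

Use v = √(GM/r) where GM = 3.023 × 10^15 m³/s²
r = 7.771 × 10^7 m
GM = 3.023 × 10^15 m³/s²
GM/r = (3.023 × 10^15) / (7.771 × 10^7) = 3.8901 × 10^7 m²/s²
v = √(GM/r) = 6237.07 m/s ≈ 6.237 km/s

Final answer: 6.237 km/s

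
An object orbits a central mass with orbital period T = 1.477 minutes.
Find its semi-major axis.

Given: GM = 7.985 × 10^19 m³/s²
T = 1.477 minutes = 88.62 s
GM = 7.985 × 10^19 m³/s²
Kepler's third law: a³ = GM T² / (4π²)
T² = 7853.5 s²
a³ = (7.985 × 10^19) × 7853.5 / (4π²) = 1.58847 × 10^22 m³
a = (a³)^(1/3) = 2.51377 × 10^7 m ≈ 25.14 Mm

Final answer: 25.14 Mm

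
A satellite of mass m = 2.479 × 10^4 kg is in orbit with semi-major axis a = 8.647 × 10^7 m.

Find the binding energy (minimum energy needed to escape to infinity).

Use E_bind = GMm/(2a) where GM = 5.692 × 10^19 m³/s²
a = 8.647 × 10^7 m
GM = 5.692 × 10^19 m³/s²
m = 2.479 × 10^4 kg
GMm = 5.692 × 10^19 × 24790 = 1.41105 × 10^24 m³·kg/s²
2a = 1.7294 × 10^8 m
E_bind = GMm/(2a) = 8.15917 × 10^15 J ≈ 8.159 PJ

Final answer: 8.159 PJ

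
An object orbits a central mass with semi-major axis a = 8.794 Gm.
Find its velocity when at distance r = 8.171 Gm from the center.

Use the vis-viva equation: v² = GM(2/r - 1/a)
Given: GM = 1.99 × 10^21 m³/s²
a = 8.794 Gm = 8.794 × 10^9 m
r = 8.171 Gm = 8.171 × 10^9 m
GM = 1.99 × 10^21 m³/s²
2/r − 1/a = 2.44768 × 10^-10 − 1.13714 × 10^-10 = 1.31054 × 10^-10 m⁻¹
v² = GM (2/r − 1/a) = 2.60798 × 10^11 m²/s²
v = 510684 m/s ≈ 510.7 km/s

Final answer: 510.7 km/s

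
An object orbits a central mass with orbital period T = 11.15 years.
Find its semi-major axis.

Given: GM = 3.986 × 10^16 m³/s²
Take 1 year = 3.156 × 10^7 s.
T = 11.15 years = 3.51894 × 10^8 s
GM = 3.986 × 10^16 m³/s²
Kepler's third law: a³ = GM T² / (4π²)
T² = 1.23829 × 10^17 s²
a³ = (3.986 × 10^16) × (1.23829 × 10^17) / (4π²) = 1.25026 × 10^32 m³
a = (a³)^(1/3) = 5.00035 × 10^10 m ≈ 50 Gm

Final answer: 50 Gm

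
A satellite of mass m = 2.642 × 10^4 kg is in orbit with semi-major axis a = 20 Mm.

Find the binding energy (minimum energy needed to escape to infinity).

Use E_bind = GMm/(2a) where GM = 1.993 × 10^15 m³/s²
a = 20 Mm = 2 × 10^7 m
GM = 1.993 × 10^15 m³/s²
m = 2.642 × 10^4 kg
GMm = 1.993 × 10^15 × 26420 = 5.26551 × 10^19 m³·kg/s²
2a = 4 × 10^7 m
E_bind = GMm/(2a) = 1.31638 × 10^12 J ≈ 1.316 TJ

Final answer: 1.316 TJ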